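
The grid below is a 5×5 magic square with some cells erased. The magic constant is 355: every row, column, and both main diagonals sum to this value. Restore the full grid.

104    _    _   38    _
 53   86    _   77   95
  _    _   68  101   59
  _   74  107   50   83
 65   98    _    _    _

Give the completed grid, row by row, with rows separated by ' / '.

Row 2: 53 + 86 + 77 + 95 + ? = 355, so (2,3) = 44.
Row 4 needs 355; the known cells sum to 314, so (4,1) = 41.
Using column 1: 104 + 53 + 41 + 65 + ? → (3,1) = 355 − 263 = 92.
Column 4 needs 355; the known cells sum to 266, so (5,4) = 89.
Main diagonal must total 355; the given cells sum to 308, so (5,5) = 47.
From anti-diagonal, 355 − (77 + 68 + 74 + 65) gives (1,5) = 71.
Row 3 needs 355; the known cells sum to 320, so (3,2) = 35.
Row 5 must total 355; the given cells sum to 299, so (5,3) = 56.
Column 2 needs 355; the known cells sum to 293, so (1,2) = 62.
From column 3, 355 − (44 + 68 + 107 + 56) gives (1,3) = 80.

104 62 80 38 71 / 53 86 44 77 95 / 92 35 68 101 59 / 41 74 107 50 83 / 65 98 56 89 47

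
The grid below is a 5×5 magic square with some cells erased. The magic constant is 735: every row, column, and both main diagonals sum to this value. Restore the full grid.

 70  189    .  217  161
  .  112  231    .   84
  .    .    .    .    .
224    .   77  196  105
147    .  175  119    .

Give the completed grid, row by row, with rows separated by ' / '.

70 189 98 217 161 / 168 112 231 140 84 / 126 210 154 63 182 / 224 133 77 196 105 / 147 91 175 119 203

Row 1 must total 735; the given cells sum to 637, so (1,3) = 98.
The remaining cell in row 4 is (4,2) = 735 − 602 = 133.
Column 3 needs 735; the known cells sum to 581, so (3,3) = 154.
Main diagonal must total 735; the given cells sum to 532, so (5,5) = 203.
Anti-diagonal needs 735; the known cells sum to 595, so (2,4) = 140.
Row 2 needs 735; the known cells sum to 567, so (2,1) = 168.
Row 5 must total 735; the given cells sum to 644, so (5,2) = 91.
From column 1, 735 − (70 + 168 + 224 + 147) gives (3,1) = 126.
Column 2 must total 735; the given cells sum to 525, so (3,2) = 210.
Column 4: 217 + 140 + 196 + 119 + ? = 735, so (3,4) = 63.
Column 5 needs 735; the known cells sum to 553, so (3,5) = 182.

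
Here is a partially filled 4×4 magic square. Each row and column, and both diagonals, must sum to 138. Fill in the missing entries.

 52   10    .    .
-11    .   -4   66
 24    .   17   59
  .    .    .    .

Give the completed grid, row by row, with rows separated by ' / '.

52 10 45 31 / -11 87 -4 66 / 24 38 17 59 / 73 3 80 -18

The remaining cell in row 2 is (2,2) = 138 − 51 = 87.
Row 3 must total 138; the given cells sum to 100, so (3,2) = 38.
Using column 1: 52 + (-11) + 24 + ? → (4,1) = 138 − 65 = 73.
From column 2, 138 − (10 + 87 + 38) gives (4,2) = 3.
Main diagonal must total 138; the given cells sum to 156, so (4,4) = -18.
Anti-diagonal must total 138; the given cells sum to 107, so (1,4) = 31.
The remaining cell in row 1 is (1,3) = 138 − 93 = 45.
The remaining cell in row 4 is (4,3) = 138 − 58 = 80.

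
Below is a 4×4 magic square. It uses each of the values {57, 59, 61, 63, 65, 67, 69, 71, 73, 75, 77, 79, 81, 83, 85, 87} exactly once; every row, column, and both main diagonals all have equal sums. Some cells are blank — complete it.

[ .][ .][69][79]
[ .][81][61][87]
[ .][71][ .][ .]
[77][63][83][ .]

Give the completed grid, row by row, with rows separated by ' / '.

The 16 entries sum to 1152, so each line sums to 1152/4 = 288.
The remaining cell in row 2 is (2,1) = 288 − 229 = 59.
Row 4 needs 288; the known cells sum to 223, so (4,4) = 65.
Column 2: 81 + 71 + 63 + ? = 288, so (1,2) = 73.
Using column 3: 69 + 61 + 83 + ? → (3,3) = 288 − 213 = 75.
Using column 4: 79 + 87 + 65 + ? → (3,4) = 288 − 231 = 57.
The remaining cell in main diagonal is (1,1) = 288 − 221 = 67.
From row 3, 288 − (71 + 75 + 57) gives (3,1) = 85.

67 73 69 79 / 59 81 61 87 / 85 71 75 57 / 77 63 83 65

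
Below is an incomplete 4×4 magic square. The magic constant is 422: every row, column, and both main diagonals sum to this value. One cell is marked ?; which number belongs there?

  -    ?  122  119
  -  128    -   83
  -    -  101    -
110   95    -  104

Row 4 must total 422; the given cells sum to 309, so (4,3) = 113.
The remaining cell in column 3 is (2,3) = 422 − 336 = 86.
The remaining cell in column 4 is (3,4) = 422 − 306 = 116.
Main diagonal: 128 + 101 + 104 + ? = 422, so (1,1) = 89.
From anti-diagonal, 422 − (119 + 86 + 110) gives (3,2) = 107.
Row 1 must total 422; the given cells sum to 330, so (1,2) = 92.

92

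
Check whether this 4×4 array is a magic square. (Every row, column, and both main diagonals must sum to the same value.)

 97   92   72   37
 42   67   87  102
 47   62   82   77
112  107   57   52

No — row 3 sums to 268 but main diagonal sums to 298.

Row 1: 97 + 92 + 72 + 37 = 298.
Row 2: 42 + 67 + 87 + 102 = 298.
Row 3: 47 + 62 + 82 + 77 = 268.
Row 4: 112 + 107 + 57 + 52 = 328.
Column 1: 97 + 42 + 47 + 112 = 298.
Column 2: 92 + 67 + 62 + 107 = 328.
Column 3: 72 + 87 + 82 + 57 = 298.
Column 4: 37 + 102 + 77 + 52 = 268.
Main diagonal: 97 + 67 + 82 + 52 = 298.
Anti-diagonal: 37 + 87 + 62 + 112 = 298.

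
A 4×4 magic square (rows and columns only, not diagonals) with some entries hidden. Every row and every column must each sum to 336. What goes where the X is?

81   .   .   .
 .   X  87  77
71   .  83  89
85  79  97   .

73

Row 3 must total 336; the given cells sum to 243, so (3,2) = 93.
From row 4, 336 − (85 + 79 + 97) gives (4,4) = 75.
The remaining cell in column 1 is (2,1) = 336 − 237 = 99.
Column 3 needs 336; the known cells sum to 267, so (1,3) = 69.
From column 4, 336 − (77 + 89 + 75) gives (1,4) = 95.
Row 1 must total 336; the given cells sum to 245, so (1,2) = 91.
Using row 2: 99 + 87 + 77 + ? → (2,2) = 336 − 263 = 73.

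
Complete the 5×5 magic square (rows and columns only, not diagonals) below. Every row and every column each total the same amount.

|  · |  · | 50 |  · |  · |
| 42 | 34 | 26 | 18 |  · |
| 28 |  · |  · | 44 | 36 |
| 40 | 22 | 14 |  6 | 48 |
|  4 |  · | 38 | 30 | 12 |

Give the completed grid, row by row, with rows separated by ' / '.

Row 4 is already complete: 40 + 22 + 14 + 6 + 48 = 130, so that is the magic constant.
Using row 2: 42 + 34 + 26 + 18 + ? → (2,5) = 130 − 120 = 10.
Row 5 needs 130; the known cells sum to 84, so (5,2) = 46.
Column 1: 42 + 28 + 40 + 4 + ? = 130, so (1,1) = 16.
Using column 3: 50 + 26 + 14 + 38 + ? → (3,3) = 130 − 128 = 2.
Column 4 must total 130; the given cells sum to 98, so (1,4) = 32.
Column 5: 10 + 36 + 48 + 12 + ? = 130, so (1,5) = 24.
Row 1: 16 + 50 + 32 + 24 + ? = 130, so (1,2) = 8.
Row 3 must total 130; the given cells sum to 110, so (3,2) = 20.

16 8 50 32 24 / 42 34 26 18 10 / 28 20 2 44 36 / 40 22 14 6 48 / 4 46 38 30 12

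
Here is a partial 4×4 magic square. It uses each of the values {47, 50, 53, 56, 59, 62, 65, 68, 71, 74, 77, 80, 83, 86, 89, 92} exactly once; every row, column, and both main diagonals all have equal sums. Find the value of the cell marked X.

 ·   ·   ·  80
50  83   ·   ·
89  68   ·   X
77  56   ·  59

47

The 16 entries sum to 1112, so each line sums to 1112/4 = 278.
The remaining cell in row 4 is (4,3) = 278 − 192 = 86.
Column 1 must total 278; the given cells sum to 216, so (1,1) = 62.
Column 2: 83 + 68 + 56 + ? = 278, so (1,2) = 71.
Main diagonal: 62 + 83 + 59 + ? = 278, so (3,3) = 74.
Using anti-diagonal: 80 + 68 + 77 + ? → (2,3) = 278 − 225 = 53.
Row 1 must total 278; the given cells sum to 213, so (1,3) = 65.
Using row 2: 50 + 83 + 53 + ? → (2,4) = 278 − 186 = 92.
Row 3: 89 + 68 + 74 + ? = 278, so (3,4) = 47.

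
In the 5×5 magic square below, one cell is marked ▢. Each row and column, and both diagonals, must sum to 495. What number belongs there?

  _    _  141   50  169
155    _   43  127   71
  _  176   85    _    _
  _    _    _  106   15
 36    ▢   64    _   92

120

Row 2 must total 495; the given cells sum to 396, so (2,2) = 99.
Column 3 must total 495; the given cells sum to 333, so (4,3) = 162.
Column 5: 169 + 71 + 15 + 92 + ? = 495, so (3,5) = 148.
Main diagonal needs 495; the known cells sum to 382, so (1,1) = 113.
From anti-diagonal, 495 − (169 + 127 + 85 + 36) gives (4,2) = 78.
From row 1, 495 − (113 + 141 + 50 + 169) gives (1,2) = 22.
Row 4: 78 + 162 + 106 + 15 + ? = 495, so (4,1) = 134.
The remaining cell in column 1 is (3,1) = 495 − 438 = 57.
From column 2, 495 − (22 + 99 + 176 + 78) gives (5,2) = 120.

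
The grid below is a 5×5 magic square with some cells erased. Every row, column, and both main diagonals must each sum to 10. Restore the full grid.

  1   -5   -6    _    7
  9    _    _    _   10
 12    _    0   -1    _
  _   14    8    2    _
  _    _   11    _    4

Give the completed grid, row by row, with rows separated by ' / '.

1 -5 -6 13 7 / 9 3 -3 -9 10 / 12 6 0 -1 -7 / -10 14 8 2 -4 / -2 -8 11 5 4

The remaining cell in row 1 is (1,4) = 10 − (-3) = 13.
Column 3: -6 + 0 + 8 + 11 + ? = 10, so (2,3) = -3.
From main diagonal, 10 − (1 + 0 + 2 + 4) gives (2,2) = 3.
From row 2, 10 − (9 + 3 + (-3) + 10) gives (2,4) = -9.
From column 4, 10 − (13 + (-9) + (-1) + 2) gives (5,4) = 5.
Anti-diagonal needs 10; the known cells sum to 12, so (5,1) = -2.
Row 5 needs 10; the known cells sum to 18, so (5,2) = -8.
Column 1 needs 10; the known cells sum to 20, so (4,1) = -10.
Column 2 must total 10; the given cells sum to 4, so (3,2) = 6.
Using row 3: 12 + 6 + 0 + (-1) + ? → (3,5) = 10 − 17 = -7.
Row 4: -10 + 14 + 8 + 2 + ? = 10, so (4,5) = -4.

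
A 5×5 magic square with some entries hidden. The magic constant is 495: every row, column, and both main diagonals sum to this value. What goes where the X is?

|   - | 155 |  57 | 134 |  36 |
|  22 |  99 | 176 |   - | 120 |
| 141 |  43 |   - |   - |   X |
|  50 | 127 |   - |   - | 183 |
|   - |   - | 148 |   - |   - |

Using row 1: 155 + 57 + 134 + 36 + ? → (1,1) = 495 − 382 = 113.
Row 2 must total 495; the given cells sum to 417, so (2,4) = 78.
Column 1 must total 495; the given cells sum to 326, so (5,1) = 169.
From column 2, 495 − (155 + 99 + 43 + 127) gives (5,2) = 71.
From anti-diagonal, 495 − (36 + 78 + 127 + 169) gives (3,3) = 85.
Using column 3: 57 + 176 + 85 + 148 + ? → (4,3) = 495 − 466 = 29.
Row 4: 50 + 127 + 29 + 183 + ? = 495, so (4,4) = 106.
From main diagonal, 495 − (113 + 99 + 85 + 106) gives (5,5) = 92.
The remaining cell in row 5 is (5,4) = 495 − 480 = 15.
The remaining cell in column 4 is (3,4) = 495 − 333 = 162.
Column 5 needs 495; the known cells sum to 431, so (3,5) = 64.

64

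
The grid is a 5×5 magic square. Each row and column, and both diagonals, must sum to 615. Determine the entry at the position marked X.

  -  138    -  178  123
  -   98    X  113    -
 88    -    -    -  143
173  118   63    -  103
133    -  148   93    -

The remaining cell in row 4 is (4,4) = 615 − 457 = 158.
Column 4 must total 615; the given cells sum to 542, so (3,4) = 73.
From anti-diagonal, 615 − (123 + 113 + 118 + 133) gives (3,3) = 128.
From row 3, 615 − (88 + 128 + 73 + 143) gives (3,2) = 183.
The remaining cell in column 2 is (5,2) = 615 − 537 = 78.
The remaining cell in row 5 is (5,5) = 615 − 452 = 163.
Using column 5: 123 + 143 + 103 + 163 + ? → (2,5) = 615 − 532 = 83.
Main diagonal needs 615; the known cells sum to 547, so (1,1) = 68.
Row 1 must total 615; the given cells sum to 507, so (1,3) = 108.
Column 1 needs 615; the known cells sum to 462, so (2,1) = 153.
From column 3, 615 − (108 + 128 + 63 + 148) gives (2,3) = 168.

168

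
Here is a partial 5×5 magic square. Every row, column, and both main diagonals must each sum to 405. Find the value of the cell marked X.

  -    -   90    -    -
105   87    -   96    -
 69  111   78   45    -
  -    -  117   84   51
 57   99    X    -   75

66

Row 3 must total 405; the given cells sum to 303, so (3,5) = 102.
The remaining cell in main diagonal is (1,1) = 405 − 324 = 81.
Using column 1: 81 + 105 + 69 + 57 + ? → (4,1) = 405 − 312 = 93.
Row 4 must total 405; the given cells sum to 345, so (4,2) = 60.
From column 2, 405 − (87 + 111 + 60 + 99) gives (1,2) = 48.
The remaining cell in anti-diagonal is (1,5) = 405 − 291 = 114.
Row 1 must total 405; the given cells sum to 333, so (1,4) = 72.
Column 4: 72 + 96 + 45 + 84 + ? = 405, so (5,4) = 108.
Using column 5: 114 + 102 + 51 + 75 + ? → (2,5) = 405 − 342 = 63.
Using row 2: 105 + 87 + 96 + 63 + ? → (2,3) = 405 − 351 = 54.
Row 5 must total 405; the given cells sum to 339, so (5,3) = 66.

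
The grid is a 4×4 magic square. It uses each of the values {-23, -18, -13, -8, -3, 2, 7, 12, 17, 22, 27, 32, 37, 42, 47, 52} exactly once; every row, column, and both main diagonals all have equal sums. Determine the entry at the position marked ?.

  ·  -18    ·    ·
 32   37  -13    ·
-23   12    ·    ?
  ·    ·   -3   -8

47

The 16 entries sum to 232, so each line sums to 232/4 = 58.
The remaining cell in row 2 is (2,4) = 58 − 56 = 2.
Column 2 needs 58; the known cells sum to 31, so (4,2) = 27.
Using row 4: 27 + (-3) + (-8) + ? → (4,1) = 58 − 16 = 42.
Using column 1: 32 + (-23) + 42 + ? → (1,1) = 58 − 51 = 7.
Main diagonal needs 58; the known cells sum to 36, so (3,3) = 22.
From anti-diagonal, 58 − (-13 + 12 + 42) gives (1,4) = 17.
Row 1: 7 + (-18) + 17 + ? = 58, so (1,3) = 52.
Row 3 needs 58; the known cells sum to 11, so (3,4) = 47.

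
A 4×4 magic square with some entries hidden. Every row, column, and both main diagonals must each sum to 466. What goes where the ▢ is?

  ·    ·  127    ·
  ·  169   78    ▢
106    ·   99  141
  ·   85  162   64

148

From row 3, 466 − (106 + 99 + 141) gives (3,2) = 120.
Row 4: 85 + 162 + 64 + ? = 466, so (4,1) = 155.
Column 2 needs 466; the known cells sum to 374, so (1,2) = 92.
Main diagonal must total 466; the given cells sum to 332, so (1,1) = 134.
Using anti-diagonal: 78 + 120 + 155 + ? → (1,4) = 466 − 353 = 113.
Using column 1: 134 + 106 + 155 + ? → (2,1) = 466 − 395 = 71.
Column 4: 113 + 141 + 64 + ? = 466, so (2,4) = 148.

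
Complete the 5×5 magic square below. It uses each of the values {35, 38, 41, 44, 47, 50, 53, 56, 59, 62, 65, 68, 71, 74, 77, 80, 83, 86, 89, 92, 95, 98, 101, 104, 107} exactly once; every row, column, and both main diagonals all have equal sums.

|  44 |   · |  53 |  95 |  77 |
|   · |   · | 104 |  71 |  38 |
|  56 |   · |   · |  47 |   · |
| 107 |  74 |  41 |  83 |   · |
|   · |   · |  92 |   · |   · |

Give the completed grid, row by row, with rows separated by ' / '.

44 86 53 95 77 / 80 62 104 71 38 / 56 98 65 47 89 / 107 74 41 83 50 / 68 35 92 59 101

The 25 entries sum to 1775, so each line sums to 1775/5 = 355.
From row 1, 355 − (44 + 53 + 95 + 77) gives (1,2) = 86.
Using row 4: 107 + 74 + 41 + 83 + ? → (4,5) = 355 − 305 = 50.
Column 3: 53 + 104 + 41 + 92 + ? = 355, so (3,3) = 65.
Using column 4: 95 + 71 + 47 + 83 + ? → (5,4) = 355 − 296 = 59.
Using anti-diagonal: 77 + 71 + 65 + 74 + ? → (5,1) = 355 − 287 = 68.
Column 1 needs 355; the known cells sum to 275, so (2,1) = 80.
Row 2 must total 355; the given cells sum to 293, so (2,2) = 62.
Main diagonal: 44 + 62 + 65 + 83 + ? = 355, so (5,5) = 101.
Row 5: 68 + 92 + 59 + 101 + ? = 355, so (5,2) = 35.
The remaining cell in column 2 is (3,2) = 355 − 257 = 98.
From column 5, 355 − (77 + 38 + 50 + 101) gives (3,5) = 89.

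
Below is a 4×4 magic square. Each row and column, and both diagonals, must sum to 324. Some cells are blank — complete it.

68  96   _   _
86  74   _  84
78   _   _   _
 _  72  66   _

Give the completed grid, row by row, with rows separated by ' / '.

68 96 90 70 / 86 74 80 84 / 78 82 88 76 / 92 72 66 94

Row 2 must total 324; the given cells sum to 244, so (2,3) = 80.
Using column 1: 68 + 86 + 78 + ? → (4,1) = 324 − 232 = 92.
Using column 2: 96 + 74 + 72 + ? → (3,2) = 324 − 242 = 82.
From anti-diagonal, 324 − (80 + 82 + 92) gives (1,4) = 70.
Row 1: 68 + 96 + 70 + ? = 324, so (1,3) = 90.
Using row 4: 92 + 72 + 66 + ? → (4,4) = 324 − 230 = 94.
Column 3: 90 + 80 + 66 + ? = 324, so (3,3) = 88.
From column 4, 324 − (70 + 84 + 94) gives (3,4) = 76.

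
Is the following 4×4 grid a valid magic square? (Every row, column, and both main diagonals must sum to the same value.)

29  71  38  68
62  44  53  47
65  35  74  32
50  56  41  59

Row 1: 29 + 71 + 38 + 68 = 206.
Row 2: 62 + 44 + 53 + 47 = 206.
Row 3: 65 + 35 + 74 + 32 = 206.
Row 4: 50 + 56 + 41 + 59 = 206.
Column 1: 29 + 62 + 65 + 50 = 206.
Column 2: 71 + 44 + 35 + 56 = 206.
Column 3: 38 + 53 + 74 + 41 = 206.
Column 4: 68 + 47 + 32 + 59 = 206.
Main diagonal: 29 + 44 + 74 + 59 = 206.
Anti-diagonal: 68 + 53 + 35 + 50 = 206.
All lines sum to 206.

Yes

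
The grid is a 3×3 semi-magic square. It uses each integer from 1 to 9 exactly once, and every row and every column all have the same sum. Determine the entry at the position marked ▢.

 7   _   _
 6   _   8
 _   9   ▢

4

The entries are 1 through 9, which sum to 45, so each line sums to 45/3 = 15.
Row 2 needs 15; the known cells sum to 14, so (2,2) = 1.
Column 1: 7 + 6 + ? = 15, so (3,1) = 2.
Column 2: 1 + 9 + ? = 15, so (1,2) = 5.
Row 1: 7 + 5 + ? = 15, so (1,3) = 3.
Row 3 needs 15; the known cells sum to 11, so (3,3) = 4.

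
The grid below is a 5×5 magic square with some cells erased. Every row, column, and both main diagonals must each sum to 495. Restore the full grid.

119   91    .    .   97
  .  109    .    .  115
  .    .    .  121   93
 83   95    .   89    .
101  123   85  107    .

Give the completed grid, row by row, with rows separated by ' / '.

119 91 113 75 97 / 87 109 81 103 115 / 105 77 99 121 93 / 83 95 117 89 111 / 101 123 85 107 79

Row 5: 101 + 123 + 85 + 107 + ? = 495, so (5,5) = 79.
Column 2 must total 495; the given cells sum to 418, so (3,2) = 77.
From column 5, 495 − (97 + 115 + 93 + 79) gives (4,5) = 111.
The remaining cell in main diagonal is (3,3) = 495 − 396 = 99.
Anti-diagonal must total 495; the given cells sum to 392, so (2,4) = 103.
Using row 3: 77 + 99 + 121 + 93 + ? → (3,1) = 495 − 390 = 105.
Row 4 needs 495; the known cells sum to 378, so (4,3) = 117.
Column 1 needs 495; the known cells sum to 408, so (2,1) = 87.
Column 4 needs 495; the known cells sum to 420, so (1,4) = 75.
Using row 1: 119 + 91 + 75 + 97 + ? → (1,3) = 495 − 382 = 113.
Using row 2: 87 + 109 + 103 + 115 + ? → (2,3) = 495 − 414 = 81.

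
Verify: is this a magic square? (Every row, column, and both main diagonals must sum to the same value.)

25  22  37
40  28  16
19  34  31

Yes

Row 1: 25 + 22 + 37 = 84.
Row 2: 40 + 28 + 16 = 84.
Row 3: 19 + 34 + 31 = 84.
Column 1: 25 + 40 + 19 = 84.
Column 2: 22 + 28 + 34 = 84.
Column 3: 37 + 16 + 31 = 84.
Main diagonal: 25 + 28 + 31 = 84.
Anti-diagonal: 37 + 28 + 19 = 84.
All lines sum to 84.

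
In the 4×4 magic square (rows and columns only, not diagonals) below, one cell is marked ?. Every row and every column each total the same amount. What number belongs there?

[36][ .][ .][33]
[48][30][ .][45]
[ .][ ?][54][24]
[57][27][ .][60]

Column 4 is complete and sums to 162; that is the magic constant.
Row 2 must total 162; the given cells sum to 123, so (2,3) = 39.
Row 4: 57 + 27 + 60 + ? = 162, so (4,3) = 18.
From column 1, 162 − (36 + 48 + 57) gives (3,1) = 21.
Column 3 must total 162; the given cells sum to 111, so (1,3) = 51.
Row 1: 36 + 51 + 33 + ? = 162, so (1,2) = 42.
The remaining cell in row 3 is (3,2) = 162 − 99 = 63.

63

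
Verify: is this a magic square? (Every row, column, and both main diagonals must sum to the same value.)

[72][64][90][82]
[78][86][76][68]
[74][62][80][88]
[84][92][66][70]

Row 1: 72 + 64 + 90 + 82 = 308.
Row 2: 78 + 86 + 76 + 68 = 308.
Row 3: 74 + 62 + 80 + 88 = 304.
Row 4: 84 + 92 + 66 + 70 = 312.
Column 1: 72 + 78 + 74 + 84 = 308.
Column 2: 64 + 86 + 62 + 92 = 304.
Column 3: 90 + 76 + 80 + 66 = 312.
Column 4: 82 + 68 + 88 + 70 = 308.
Main diagonal: 72 + 86 + 80 + 70 = 308.
Anti-diagonal: 82 + 76 + 62 + 84 = 304.

No — column 3 sums to 312 but column 2 sums to 304.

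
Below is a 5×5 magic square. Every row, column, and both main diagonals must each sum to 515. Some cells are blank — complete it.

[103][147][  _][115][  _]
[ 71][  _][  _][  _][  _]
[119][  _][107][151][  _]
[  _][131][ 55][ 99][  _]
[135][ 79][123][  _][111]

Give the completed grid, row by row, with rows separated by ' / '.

103 147 91 115 59 / 71 95 139 83 127 / 119 63 107 151 75 / 87 131 55 99 143 / 135 79 123 67 111

Row 5 needs 515; the known cells sum to 448, so (5,4) = 67.
The remaining cell in column 1 is (4,1) = 515 − 428 = 87.
From column 4, 515 − (115 + 151 + 99 + 67) gives (2,4) = 83.
Main diagonal must total 515; the given cells sum to 420, so (2,2) = 95.
Using anti-diagonal: 83 + 107 + 131 + 135 + ? → (1,5) = 515 − 456 = 59.
From row 1, 515 − (103 + 147 + 115 + 59) gives (1,3) = 91.
Row 4 needs 515; the known cells sum to 372, so (4,5) = 143.
Column 2 must total 515; the given cells sum to 452, so (3,2) = 63.
Using column 3: 91 + 107 + 55 + 123 + ? → (2,3) = 515 − 376 = 139.
Using row 2: 71 + 95 + 139 + 83 + ? → (2,5) = 515 − 388 = 127.
Row 3: 119 + 63 + 107 + 151 + ? = 515, so (3,5) = 75.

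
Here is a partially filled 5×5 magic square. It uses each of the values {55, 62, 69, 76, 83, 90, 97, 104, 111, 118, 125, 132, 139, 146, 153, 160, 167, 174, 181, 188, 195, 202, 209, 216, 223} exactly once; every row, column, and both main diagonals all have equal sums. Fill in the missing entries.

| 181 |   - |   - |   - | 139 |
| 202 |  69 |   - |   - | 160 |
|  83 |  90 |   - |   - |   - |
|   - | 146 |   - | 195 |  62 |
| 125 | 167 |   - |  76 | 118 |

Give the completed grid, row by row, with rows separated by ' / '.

181 223 55 97 139 / 202 69 111 153 160 / 83 90 132 174 216 / 104 146 188 195 62 / 125 167 209 76 118

The 25 entries sum to 3475, so each line sums to 3475/5 = 695.
Row 5 needs 695; the known cells sum to 486, so (5,3) = 209.
Column 1 must total 695; the given cells sum to 591, so (4,1) = 104.
The remaining cell in column 2 is (1,2) = 695 − 472 = 223.
Column 5 needs 695; the known cells sum to 479, so (3,5) = 216.
Main diagonal must total 695; the given cells sum to 563, so (3,3) = 132.
Anti-diagonal must total 695; the given cells sum to 542, so (2,4) = 153.
Row 2 needs 695; the known cells sum to 584, so (2,3) = 111.
Row 3 must total 695; the given cells sum to 521, so (3,4) = 174.
Row 4 must total 695; the given cells sum to 507, so (4,3) = 188.
Using column 3: 111 + 132 + 188 + 209 + ? → (1,3) = 695 − 640 = 55.
The remaining cell in column 4 is (1,4) = 695 − 598 = 97.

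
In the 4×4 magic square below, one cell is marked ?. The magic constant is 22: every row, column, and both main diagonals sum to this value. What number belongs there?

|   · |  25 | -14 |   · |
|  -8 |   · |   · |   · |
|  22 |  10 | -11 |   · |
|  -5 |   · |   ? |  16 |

28

Using row 3: 22 + 10 + (-11) + ? → (3,4) = 22 − 21 = 1.
Using column 1: -8 + 22 + (-5) + ? → (1,1) = 22 − 9 = 13.
The remaining cell in main diagonal is (2,2) = 22 − 18 = 4.
Row 1 needs 22; the known cells sum to 24, so (1,4) = -2.
Column 2 must total 22; the given cells sum to 39, so (4,2) = -17.
Column 4 must total 22; the given cells sum to 15, so (2,4) = 7.
Anti-diagonal must total 22; the given cells sum to 3, so (2,3) = 19.
Row 4 needs 22; the known cells sum to -6, so (4,3) = 28.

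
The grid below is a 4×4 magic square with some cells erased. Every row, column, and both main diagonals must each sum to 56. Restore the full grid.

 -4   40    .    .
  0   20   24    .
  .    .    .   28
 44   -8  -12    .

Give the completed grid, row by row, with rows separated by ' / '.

Using row 2: 0 + 20 + 24 + ? → (2,4) = 56 − 44 = 12.
From row 4, 56 − (44 + (-8) + (-12)) gives (4,4) = 32.
Using column 1: -4 + 0 + 44 + ? → (3,1) = 56 − 40 = 16.
Column 2 needs 56; the known cells sum to 52, so (3,2) = 4.
Column 4 must total 56; the given cells sum to 72, so (1,4) = -16.
Main diagonal must total 56; the given cells sum to 48, so (3,3) = 8.
Row 1 needs 56; the known cells sum to 20, so (1,3) = 36.

-4 40 36 -16 / 0 20 24 12 / 16 4 8 28 / 44 -8 -12 32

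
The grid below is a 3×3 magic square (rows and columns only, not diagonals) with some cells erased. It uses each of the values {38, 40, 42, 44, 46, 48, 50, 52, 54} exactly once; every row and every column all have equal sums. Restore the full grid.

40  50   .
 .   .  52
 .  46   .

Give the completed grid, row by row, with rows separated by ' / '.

The 9 entries sum to 414, so each line sums to 414/3 = 138.
The remaining cell in row 1 is (1,3) = 138 − 90 = 48.
Column 2 must total 138; the given cells sum to 96, so (2,2) = 42.
From column 3, 138 − (48 + 52) gives (3,3) = 38.
From row 2, 138 − (42 + 52) gives (2,1) = 44.
Row 3 needs 138; the known cells sum to 84, so (3,1) = 54.

40 50 48 / 44 42 52 / 54 46 38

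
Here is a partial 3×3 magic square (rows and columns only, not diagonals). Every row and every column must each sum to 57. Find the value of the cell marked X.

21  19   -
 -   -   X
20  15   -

Row 1 must total 57; the given cells sum to 40, so (1,3) = 17.
Row 3 needs 57; the known cells sum to 35, so (3,3) = 22.
From column 1, 57 − (21 + 20) gives (2,1) = 16.
Using column 2: 19 + 15 + ? → (2,2) = 57 − 34 = 23.
Column 3: 17 + 22 + ? = 57, so (2,3) = 18.

18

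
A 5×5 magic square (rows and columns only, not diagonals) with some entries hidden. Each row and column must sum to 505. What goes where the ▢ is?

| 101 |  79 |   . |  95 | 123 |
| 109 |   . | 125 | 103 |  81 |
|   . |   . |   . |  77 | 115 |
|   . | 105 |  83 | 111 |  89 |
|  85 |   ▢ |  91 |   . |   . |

The remaining cell in row 1 is (1,3) = 505 − 398 = 107.
From row 2, 505 − (109 + 125 + 103 + 81) gives (2,2) = 87.
Using row 4: 105 + 83 + 111 + 89 + ? → (4,1) = 505 − 388 = 117.
From column 1, 505 − (101 + 109 + 117 + 85) gives (3,1) = 93.
From column 3, 505 − (107 + 125 + 83 + 91) gives (3,3) = 99.
Column 4 must total 505; the given cells sum to 386, so (5,4) = 119.
The remaining cell in column 5 is (5,5) = 505 − 408 = 97.
From row 3, 505 − (93 + 99 + 77 + 115) gives (3,2) = 121.
Using row 5: 85 + 91 + 119 + 97 + ? → (5,2) = 505 − 392 = 113.

113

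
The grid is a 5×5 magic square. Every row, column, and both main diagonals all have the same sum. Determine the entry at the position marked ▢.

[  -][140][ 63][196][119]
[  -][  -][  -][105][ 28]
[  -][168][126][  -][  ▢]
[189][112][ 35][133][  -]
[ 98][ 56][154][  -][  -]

Anti-diagonal is complete and sums to 560; that is the magic constant.
From row 1, 560 − (140 + 63 + 196 + 119) gives (1,1) = 42.
Using row 4: 189 + 112 + 35 + 133 + ? → (4,5) = 560 − 469 = 91.
Column 2: 140 + 168 + 112 + 56 + ? = 560, so (2,2) = 84.
Column 3: 63 + 126 + 35 + 154 + ? = 560, so (2,3) = 182.
Main diagonal needs 560; the known cells sum to 385, so (5,5) = 175.
Using row 2: 84 + 182 + 105 + 28 + ? → (2,1) = 560 − 399 = 161.
Row 5 must total 560; the given cells sum to 483, so (5,4) = 77.
Column 1: 42 + 161 + 189 + 98 + ? = 560, so (3,1) = 70.
Column 4 needs 560; the known cells sum to 511, so (3,4) = 49.
From column 5, 560 − (119 + 28 + 91 + 175) gives (3,5) = 147.

147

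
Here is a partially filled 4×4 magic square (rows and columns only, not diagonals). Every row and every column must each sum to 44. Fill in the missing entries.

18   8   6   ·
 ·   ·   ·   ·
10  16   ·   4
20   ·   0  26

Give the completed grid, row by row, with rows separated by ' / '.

18 8 6 12 / -4 22 24 2 / 10 16 14 4 / 20 -2 0 26

Row 1: 18 + 8 + 6 + ? = 44, so (1,4) = 12.
Row 3 needs 44; the known cells sum to 30, so (3,3) = 14.
Row 4 must total 44; the given cells sum to 46, so (4,2) = -2.
The remaining cell in column 1 is (2,1) = 44 − 48 = -4.
From column 2, 44 − (8 + 16 + (-2)) gives (2,2) = 22.
Column 3 must total 44; the given cells sum to 20, so (2,3) = 24.
From column 4, 44 − (12 + 4 + 26) gives (2,4) = 2.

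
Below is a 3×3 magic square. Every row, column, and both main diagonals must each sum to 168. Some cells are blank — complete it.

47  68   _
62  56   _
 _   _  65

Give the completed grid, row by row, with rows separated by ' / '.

47 68 53 / 62 56 50 / 59 44 65

Row 1 needs 168; the known cells sum to 115, so (1,3) = 53.
Using row 2: 62 + 56 + ? → (2,3) = 168 − 118 = 50.
Using column 1: 47 + 62 + ? → (3,1) = 168 − 109 = 59.
Using column 2: 68 + 56 + ? → (3,2) = 168 − 124 = 44.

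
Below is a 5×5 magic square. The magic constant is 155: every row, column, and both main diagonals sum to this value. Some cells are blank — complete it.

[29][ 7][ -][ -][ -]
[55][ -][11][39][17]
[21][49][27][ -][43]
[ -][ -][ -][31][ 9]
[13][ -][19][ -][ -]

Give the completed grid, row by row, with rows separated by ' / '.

29 7 45 23 51 / 55 33 11 39 17 / 21 49 27 15 43 / 37 25 53 31 9 / 13 41 19 47 35

The remaining cell in row 2 is (2,2) = 155 − 122 = 33.
Row 3 needs 155; the known cells sum to 140, so (3,4) = 15.
Using column 1: 29 + 55 + 21 + 13 + ? → (4,1) = 155 − 118 = 37.
The remaining cell in main diagonal is (5,5) = 155 − 120 = 35.
Using column 5: 17 + 43 + 9 + 35 + ? → (1,5) = 155 − 104 = 51.
Anti-diagonal: 51 + 39 + 27 + 13 + ? = 155, so (4,2) = 25.
The remaining cell in row 4 is (4,3) = 155 − 102 = 53.
The remaining cell in column 2 is (5,2) = 155 − 114 = 41.
Column 3 needs 155; the known cells sum to 110, so (1,3) = 45.
Row 1: 29 + 7 + 45 + 51 + ? = 155, so (1,4) = 23.
Row 5 must total 155; the given cells sum to 108, so (5,4) = 47.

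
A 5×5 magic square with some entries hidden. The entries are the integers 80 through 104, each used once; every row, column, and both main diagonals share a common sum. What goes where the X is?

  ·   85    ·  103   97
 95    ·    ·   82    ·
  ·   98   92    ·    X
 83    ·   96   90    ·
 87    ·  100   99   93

The entries are 80 through 104, which sum to 2300, so each line sums to 2300/5 = 460.
Row 5 needs 460; the known cells sum to 379, so (5,2) = 81.
Using column 4: 103 + 82 + 90 + 99 + ? → (3,4) = 460 − 374 = 86.
The remaining cell in anti-diagonal is (4,2) = 460 − 358 = 102.
Row 4: 83 + 102 + 96 + 90 + ? = 460, so (4,5) = 89.
From column 2, 460 − (85 + 98 + 102 + 81) gives (2,2) = 94.
Main diagonal needs 460; the known cells sum to 369, so (1,1) = 91.
Row 1 needs 460; the known cells sum to 376, so (1,3) = 84.
Column 1 must total 460; the given cells sum to 356, so (3,1) = 104.
Using column 3: 84 + 92 + 96 + 100 + ? → (2,3) = 460 − 372 = 88.
The remaining cell in row 2 is (2,5) = 460 − 359 = 101.
Row 3 must total 460; the given cells sum to 380, so (3,5) = 80.

80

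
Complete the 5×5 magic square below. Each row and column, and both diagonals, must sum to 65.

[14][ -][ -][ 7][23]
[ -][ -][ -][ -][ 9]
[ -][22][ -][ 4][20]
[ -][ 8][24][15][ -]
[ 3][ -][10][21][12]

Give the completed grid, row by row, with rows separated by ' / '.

14 5 16 7 23 / 25 11 2 18 9 / 6 22 13 4 20 / 17 8 24 15 1 / 3 19 10 21 12

Row 5: 3 + 10 + 21 + 12 + ? = 65, so (5,2) = 19.
Column 4 must total 65; the given cells sum to 47, so (2,4) = 18.
Column 5: 23 + 9 + 20 + 12 + ? = 65, so (4,5) = 1.
Anti-diagonal: 23 + 18 + 8 + 3 + ? = 65, so (3,3) = 13.
From row 3, 65 − (22 + 13 + 4 + 20) gives (3,1) = 6.
Using row 4: 8 + 24 + 15 + 1 + ? → (4,1) = 65 − 48 = 17.
Column 1 needs 65; the known cells sum to 40, so (2,1) = 25.
The remaining cell in main diagonal is (2,2) = 65 − 54 = 11.
Row 2 needs 65; the known cells sum to 63, so (2,3) = 2.
The remaining cell in column 2 is (1,2) = 65 − 60 = 5.
Column 3 must total 65; the given cells sum to 49, so (1,3) = 16.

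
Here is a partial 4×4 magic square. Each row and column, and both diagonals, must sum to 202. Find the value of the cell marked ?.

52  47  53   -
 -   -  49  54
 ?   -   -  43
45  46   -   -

57

Row 1 needs 202; the known cells sum to 152, so (1,4) = 50.
Column 4 needs 202; the known cells sum to 147, so (4,4) = 55.
Anti-diagonal needs 202; the known cells sum to 144, so (3,2) = 58.
Row 4 must total 202; the given cells sum to 146, so (4,3) = 56.
Column 2 needs 202; the known cells sum to 151, so (2,2) = 51.
Using column 3: 53 + 49 + 56 + ? → (3,3) = 202 − 158 = 44.
Using row 2: 51 + 49 + 54 + ? → (2,1) = 202 − 154 = 48.
Row 3: 58 + 44 + 43 + ? = 202, so (3,1) = 57.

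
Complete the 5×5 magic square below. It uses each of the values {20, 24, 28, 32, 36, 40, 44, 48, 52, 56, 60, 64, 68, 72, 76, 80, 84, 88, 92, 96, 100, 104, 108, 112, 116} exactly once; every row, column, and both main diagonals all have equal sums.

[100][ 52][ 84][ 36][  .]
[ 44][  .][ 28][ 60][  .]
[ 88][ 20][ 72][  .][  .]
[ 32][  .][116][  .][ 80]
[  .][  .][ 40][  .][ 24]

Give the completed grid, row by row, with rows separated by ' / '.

The 25 entries sum to 1700, so each line sums to 1700/5 = 340.
Row 1 must total 340; the given cells sum to 272, so (1,5) = 68.
Column 1 needs 340; the known cells sum to 264, so (5,1) = 76.
From anti-diagonal, 340 − (68 + 60 + 72 + 76) gives (4,2) = 64.
Using row 4: 32 + 64 + 116 + 80 + ? → (4,4) = 340 − 292 = 48.
Using main diagonal: 100 + 72 + 48 + 24 + ? → (2,2) = 340 − 244 = 96.
Using row 2: 44 + 96 + 28 + 60 + ? → (2,5) = 340 − 228 = 112.
Using column 2: 52 + 96 + 20 + 64 + ? → (5,2) = 340 − 232 = 108.
Column 5: 68 + 112 + 80 + 24 + ? = 340, so (3,5) = 56.
From row 3, 340 − (88 + 20 + 72 + 56) gives (3,4) = 104.
Using row 5: 76 + 108 + 40 + 24 + ? → (5,4) = 340 − 248 = 92.

100 52 84 36 68 / 44 96 28 60 112 / 88 20 72 104 56 / 32 64 116 48 80 / 76 108 40 92 24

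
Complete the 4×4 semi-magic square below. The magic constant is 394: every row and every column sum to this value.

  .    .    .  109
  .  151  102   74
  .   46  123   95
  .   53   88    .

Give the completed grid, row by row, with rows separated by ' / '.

60 144 81 109 / 67 151 102 74 / 130 46 123 95 / 137 53 88 116

Row 2 must total 394; the given cells sum to 327, so (2,1) = 67.
Row 3 must total 394; the given cells sum to 264, so (3,1) = 130.
From column 2, 394 − (151 + 46 + 53) gives (1,2) = 144.
Column 3 must total 394; the given cells sum to 313, so (1,3) = 81.
Column 4: 109 + 74 + 95 + ? = 394, so (4,4) = 116.
Row 1 needs 394; the known cells sum to 334, so (1,1) = 60.
The remaining cell in row 4 is (4,1) = 394 − 257 = 137.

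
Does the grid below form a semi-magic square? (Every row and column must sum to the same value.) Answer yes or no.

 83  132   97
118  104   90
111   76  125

Yes

Row 1: 83 + 132 + 97 = 312.
Row 2: 118 + 104 + 90 = 312.
Row 3: 111 + 76 + 125 = 312.
Column 1: 83 + 118 + 111 = 312.
Column 2: 132 + 104 + 76 = 312.
Column 3: 97 + 90 + 125 = 312.
All lines sum to 312.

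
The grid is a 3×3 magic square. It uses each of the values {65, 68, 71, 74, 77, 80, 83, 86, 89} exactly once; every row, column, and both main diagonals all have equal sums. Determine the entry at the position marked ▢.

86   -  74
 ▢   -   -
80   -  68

The 9 entries sum to 693, so each line sums to 693/3 = 231.
Row 1: 86 + 74 + ? = 231, so (1,2) = 71.
Row 3 needs 231; the known cells sum to 148, so (3,2) = 83.
Column 1 must total 231; the given cells sum to 166, so (2,1) = 65.

65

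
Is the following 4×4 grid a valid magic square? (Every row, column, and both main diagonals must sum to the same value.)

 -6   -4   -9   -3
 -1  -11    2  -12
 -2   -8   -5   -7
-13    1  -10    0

Yes

Row 1: -6 + (-4) + (-9) + (-3) = -22.
Row 2: -1 + (-11) + 2 + (-12) = -22.
Row 3: -2 + (-8) + (-5) + (-7) = -22.
Row 4: -13 + 1 + (-10) + 0 = -22.
Column 1: -6 + (-1) + (-2) + (-13) = -22.
Column 2: -4 + (-11) + (-8) + 1 = -22.
Column 3: -9 + 2 + (-5) + (-10) = -22.
Column 4: -3 + (-12) + (-7) + 0 = -22.
Main diagonal: -6 + (-11) + (-5) + 0 = -22.
Anti-diagonal: -3 + 2 + (-8) + (-13) = -22.
All lines sum to -22.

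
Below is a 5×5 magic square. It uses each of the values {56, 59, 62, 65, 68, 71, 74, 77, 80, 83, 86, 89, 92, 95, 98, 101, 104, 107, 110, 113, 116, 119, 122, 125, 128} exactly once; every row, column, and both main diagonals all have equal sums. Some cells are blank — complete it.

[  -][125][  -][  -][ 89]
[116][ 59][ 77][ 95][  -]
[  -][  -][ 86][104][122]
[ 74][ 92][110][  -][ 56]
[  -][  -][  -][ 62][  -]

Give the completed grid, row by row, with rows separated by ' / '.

107 125 68 71 89 / 116 59 77 95 113 / 65 83 86 104 122 / 74 92 110 128 56 / 98 101 119 62 80

The 25 entries sum to 2300, so each line sums to 2300/5 = 460.
Using row 2: 116 + 59 + 77 + 95 + ? → (2,5) = 460 − 347 = 113.
Row 4: 74 + 92 + 110 + 56 + ? = 460, so (4,4) = 128.
The remaining cell in column 4 is (1,4) = 460 − 389 = 71.
Column 5 must total 460; the given cells sum to 380, so (5,5) = 80.
Main diagonal needs 460; the known cells sum to 353, so (1,1) = 107.
Anti-diagonal must total 460; the given cells sum to 362, so (5,1) = 98.
The remaining cell in row 1 is (1,3) = 460 − 392 = 68.
The remaining cell in column 1 is (3,1) = 460 − 395 = 65.
Column 3 needs 460; the known cells sum to 341, so (5,3) = 119.
Using row 3: 65 + 86 + 104 + 122 + ? → (3,2) = 460 − 377 = 83.
The remaining cell in row 5 is (5,2) = 460 − 359 = 101.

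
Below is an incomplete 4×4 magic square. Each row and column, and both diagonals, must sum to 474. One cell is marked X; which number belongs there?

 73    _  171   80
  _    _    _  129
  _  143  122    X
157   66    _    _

Using row 1: 73 + 171 + 80 + ? → (1,2) = 474 − 324 = 150.
Column 2 needs 474; the known cells sum to 359, so (2,2) = 115.
Main diagonal must total 474; the given cells sum to 310, so (4,4) = 164.
Anti-diagonal: 80 + 143 + 157 + ? = 474, so (2,3) = 94.
Row 2: 115 + 94 + 129 + ? = 474, so (2,1) = 136.
From row 4, 474 − (157 + 66 + 164) gives (4,3) = 87.
Using column 1: 73 + 136 + 157 + ? → (3,1) = 474 − 366 = 108.
Column 4 must total 474; the given cells sum to 373, so (3,4) = 101.

101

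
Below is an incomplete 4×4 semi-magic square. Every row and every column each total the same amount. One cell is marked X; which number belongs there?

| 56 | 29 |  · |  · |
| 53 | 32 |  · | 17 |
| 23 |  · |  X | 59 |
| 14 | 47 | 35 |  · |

Column 1 is complete and sums to 146; that is the magic constant.
The remaining cell in row 2 is (2,3) = 146 − 102 = 44.
The remaining cell in row 4 is (4,4) = 146 − 96 = 50.
Column 2 needs 146; the known cells sum to 108, so (3,2) = 38.
The remaining cell in column 4 is (1,4) = 146 − 126 = 20.
Row 1: 56 + 29 + 20 + ? = 146, so (1,3) = 41.
The remaining cell in row 3 is (3,3) = 146 − 120 = 26.

26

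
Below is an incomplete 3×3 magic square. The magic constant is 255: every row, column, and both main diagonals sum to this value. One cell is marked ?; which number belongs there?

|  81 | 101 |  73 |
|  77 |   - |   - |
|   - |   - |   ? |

Column 1 must total 255; the given cells sum to 158, so (3,1) = 97.
Anti-diagonal: 73 + 97 + ? = 255, so (2,2) = 85.
Row 2 needs 255; the known cells sum to 162, so (2,3) = 93.
Column 2: 101 + 85 + ? = 255, so (3,2) = 69.
Column 3 needs 255; the known cells sum to 166, so (3,3) = 89.

89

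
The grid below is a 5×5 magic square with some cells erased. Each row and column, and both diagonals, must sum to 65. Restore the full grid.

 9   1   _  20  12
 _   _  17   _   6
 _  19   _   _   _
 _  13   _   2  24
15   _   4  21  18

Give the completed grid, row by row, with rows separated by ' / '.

Row 1 needs 65; the known cells sum to 42, so (1,3) = 23.
From row 5, 65 − (15 + 4 + 21 + 18) gives (5,2) = 7.
The remaining cell in column 2 is (2,2) = 65 − 40 = 25.
Using column 5: 12 + 6 + 24 + 18 + ? → (3,5) = 65 − 60 = 5.
The remaining cell in main diagonal is (3,3) = 65 − 54 = 11.
Anti-diagonal must total 65; the given cells sum to 51, so (2,4) = 14.
From row 2, 65 − (25 + 17 + 14 + 6) gives (2,1) = 3.
Column 3: 23 + 17 + 11 + 4 + ? = 65, so (4,3) = 10.
The remaining cell in column 4 is (3,4) = 65 − 57 = 8.
Using row 3: 19 + 11 + 8 + 5 + ? → (3,1) = 65 − 43 = 22.
Row 4 needs 65; the known cells sum to 49, so (4,1) = 16.

9 1 23 20 12 / 3 25 17 14 6 / 22 19 11 8 5 / 16 13 10 2 24 / 15 7 4 21 18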